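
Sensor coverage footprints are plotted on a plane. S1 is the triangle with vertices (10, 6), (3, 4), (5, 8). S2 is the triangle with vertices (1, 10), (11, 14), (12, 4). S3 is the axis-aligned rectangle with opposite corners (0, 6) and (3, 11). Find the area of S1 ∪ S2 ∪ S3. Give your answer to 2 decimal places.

74.87

By inclusion–exclusion:
Individual areas: |S1| = 12, |S2| = 52, |S3| = 15.
|S1∩S2| = 2.2366.
|S1∩S3| = 0.
|S2∩S3| = 1.8909.
|S1∩S2∩S3| = 0.
|S1 ∪ S2 ∪ S3| = 79 − 4.1275 + 0 = 74.87.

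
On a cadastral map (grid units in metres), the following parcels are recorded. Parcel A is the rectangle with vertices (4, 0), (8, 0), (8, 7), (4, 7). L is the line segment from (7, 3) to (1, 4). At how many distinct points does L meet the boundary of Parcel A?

The segment meets the boundary at (4,3.5).

1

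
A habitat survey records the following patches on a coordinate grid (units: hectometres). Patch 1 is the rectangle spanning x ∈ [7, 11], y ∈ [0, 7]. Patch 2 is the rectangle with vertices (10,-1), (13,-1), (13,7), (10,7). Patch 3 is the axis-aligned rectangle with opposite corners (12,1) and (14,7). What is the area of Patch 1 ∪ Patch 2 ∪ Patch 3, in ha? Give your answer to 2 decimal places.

51.00

By inclusion–exclusion:
Individual areas: |Patch 1| = 28, |Patch 2| = 24, |Patch 3| = 12.
|Patch 1∩Patch 2|: x∈[10,11], y∈[0,7] → 1·7 = 7.
|Patch 1∩Patch 3| = 0 (no overlap).
|Patch 2∩Patch 3|: x∈[12,13], y∈[1,7] → 1·6 = 6.
|Patch 1∩Patch 2∩Patch 3| = 0.
|Patch 1 ∪ Patch 2 ∪ Patch 3| = 64 − 13 + 0 = 51.00.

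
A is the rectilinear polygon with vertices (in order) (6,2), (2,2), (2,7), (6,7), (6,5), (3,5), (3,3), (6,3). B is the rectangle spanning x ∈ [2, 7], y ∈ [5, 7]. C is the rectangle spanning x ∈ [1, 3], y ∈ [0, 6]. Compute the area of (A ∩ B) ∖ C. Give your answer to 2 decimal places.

7.00

|A ∩ B| = 8.
|(A ∩ B) ∩ C| = 1.
|(A ∩ B) ∖ C| = 8 − 1 = 7.00.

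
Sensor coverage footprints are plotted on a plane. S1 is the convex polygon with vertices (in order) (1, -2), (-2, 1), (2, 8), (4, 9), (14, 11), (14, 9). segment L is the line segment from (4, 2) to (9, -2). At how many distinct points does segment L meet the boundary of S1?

The segment meets the boundary at (4.888,1.29).

1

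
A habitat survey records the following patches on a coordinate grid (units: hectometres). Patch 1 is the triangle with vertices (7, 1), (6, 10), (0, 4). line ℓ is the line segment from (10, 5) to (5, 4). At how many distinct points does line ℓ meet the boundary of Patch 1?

1

The segment meets the boundary at (6.63,4.326).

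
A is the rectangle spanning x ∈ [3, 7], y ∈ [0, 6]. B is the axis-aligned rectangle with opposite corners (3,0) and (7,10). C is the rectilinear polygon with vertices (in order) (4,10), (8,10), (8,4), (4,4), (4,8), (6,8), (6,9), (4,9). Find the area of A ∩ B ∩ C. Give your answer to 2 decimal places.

The intersection is the polygon with vertices (7,6), (7,4), (4,4), (4,6).
By the shoelace formula its area is 6.00.

6.00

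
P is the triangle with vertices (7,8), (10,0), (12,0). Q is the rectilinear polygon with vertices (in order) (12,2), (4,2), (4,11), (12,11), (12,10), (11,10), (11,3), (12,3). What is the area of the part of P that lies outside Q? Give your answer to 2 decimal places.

3.50

|P| = 8, |P∩Q| = 4.5.
|P ∖ Q| = |P| − |P∩Q| = 8 − 4.5 = 3.50.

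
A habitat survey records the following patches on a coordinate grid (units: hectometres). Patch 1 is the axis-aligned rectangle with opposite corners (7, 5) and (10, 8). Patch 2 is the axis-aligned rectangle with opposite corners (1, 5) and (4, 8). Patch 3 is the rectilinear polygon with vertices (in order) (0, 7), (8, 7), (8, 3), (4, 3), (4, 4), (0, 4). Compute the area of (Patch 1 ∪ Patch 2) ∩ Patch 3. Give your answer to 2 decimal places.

8.00

|Patch 1 ∪ Patch 2| = 18.
|(Patch 1 ∪ Patch 2) ∩ Patch 3| = 8.00.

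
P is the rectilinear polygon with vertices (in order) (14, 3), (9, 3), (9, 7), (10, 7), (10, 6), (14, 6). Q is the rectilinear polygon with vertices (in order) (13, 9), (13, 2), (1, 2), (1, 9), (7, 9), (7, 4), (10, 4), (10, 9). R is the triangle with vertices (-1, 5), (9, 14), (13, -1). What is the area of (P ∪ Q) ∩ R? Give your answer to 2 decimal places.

|P ∪ Q| = 75.
|(P ∪ Q) ∩ R| = 51.82.

51.82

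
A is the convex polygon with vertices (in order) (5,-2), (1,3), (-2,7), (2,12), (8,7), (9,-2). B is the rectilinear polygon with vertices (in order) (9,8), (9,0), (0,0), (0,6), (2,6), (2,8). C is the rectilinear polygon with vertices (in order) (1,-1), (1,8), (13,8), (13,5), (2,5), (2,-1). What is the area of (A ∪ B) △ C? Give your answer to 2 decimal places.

|A ∪ B| = 101.6444.
|(A ∪ B) ∩ C| = 29.
|(A ∪ B) △ C| = 101.6444 + 42 − 58 = 85.64.

85.64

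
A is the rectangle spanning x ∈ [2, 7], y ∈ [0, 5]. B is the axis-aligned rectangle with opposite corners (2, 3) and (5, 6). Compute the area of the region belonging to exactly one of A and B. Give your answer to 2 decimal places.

|A∩B|: x∈[2,5], y∈[3,5] → 3·2 = 6.
|A △ B| = |A| + |B| − 2·|A∩B| = 25 + 9 − 12 = 22.00.

22.00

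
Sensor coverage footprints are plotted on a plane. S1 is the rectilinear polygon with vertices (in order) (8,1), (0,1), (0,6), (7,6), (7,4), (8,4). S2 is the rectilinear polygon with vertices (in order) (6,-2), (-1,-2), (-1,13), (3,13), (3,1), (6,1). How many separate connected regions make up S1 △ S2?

S1 △ S2 is a single connected region.

1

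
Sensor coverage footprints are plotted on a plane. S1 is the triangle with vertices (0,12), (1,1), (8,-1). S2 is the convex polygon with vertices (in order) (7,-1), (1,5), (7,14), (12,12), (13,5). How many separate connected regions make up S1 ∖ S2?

S1 ∖ S2 splits into 2 disjoint pieces (area 20.51, area 0.1984).

2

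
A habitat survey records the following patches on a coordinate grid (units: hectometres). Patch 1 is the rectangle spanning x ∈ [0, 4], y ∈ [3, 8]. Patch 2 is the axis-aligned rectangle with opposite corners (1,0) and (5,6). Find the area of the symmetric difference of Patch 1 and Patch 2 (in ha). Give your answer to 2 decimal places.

|Patch 1∩Patch 2|: x∈[1,4], y∈[3,6] → 3·3 = 9.
|Patch 1 △ Patch 2| = |Patch 1| + |Patch 2| − 2·|Patch 1∩Patch 2| = 20 + 24 − 18 = 26.00.

26.00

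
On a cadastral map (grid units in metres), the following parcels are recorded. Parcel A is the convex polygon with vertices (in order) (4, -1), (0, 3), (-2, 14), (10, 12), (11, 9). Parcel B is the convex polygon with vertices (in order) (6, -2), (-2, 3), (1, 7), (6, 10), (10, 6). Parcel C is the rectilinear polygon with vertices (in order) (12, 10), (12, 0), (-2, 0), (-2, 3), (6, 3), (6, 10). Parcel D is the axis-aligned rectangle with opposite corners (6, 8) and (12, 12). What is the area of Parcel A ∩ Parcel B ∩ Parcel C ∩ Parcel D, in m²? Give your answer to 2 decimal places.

The intersection is the polygon with vertices (6,10), (8,8), (6,8).
By the shoelace formula its area is 2.00.

2.00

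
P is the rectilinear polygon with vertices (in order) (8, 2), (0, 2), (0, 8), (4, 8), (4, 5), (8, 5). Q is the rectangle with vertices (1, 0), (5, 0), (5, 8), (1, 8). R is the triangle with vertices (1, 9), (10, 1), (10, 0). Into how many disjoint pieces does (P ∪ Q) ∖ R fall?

3

(P ∪ Q) ∖ R splits into 3 disjoint pieces (area 38, area 3.6736, area 2.7778).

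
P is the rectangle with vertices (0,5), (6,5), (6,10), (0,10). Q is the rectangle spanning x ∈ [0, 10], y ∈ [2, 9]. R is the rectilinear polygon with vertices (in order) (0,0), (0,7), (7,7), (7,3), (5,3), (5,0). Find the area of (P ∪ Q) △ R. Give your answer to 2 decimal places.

53.00

|P ∪ Q| = 76.
|(P ∪ Q) ∩ R| = 33.
|(P ∪ Q) △ R| = 76 + 43 − 66 = 53.00.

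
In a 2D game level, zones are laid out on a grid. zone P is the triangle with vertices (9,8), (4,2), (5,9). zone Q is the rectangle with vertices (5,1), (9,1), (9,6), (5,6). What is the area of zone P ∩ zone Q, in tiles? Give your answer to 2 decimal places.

3.27

The intersection is the polygon with vertices (5,3.2), (5,6), (7.333,6).
By the shoelace formula its area is 3.27.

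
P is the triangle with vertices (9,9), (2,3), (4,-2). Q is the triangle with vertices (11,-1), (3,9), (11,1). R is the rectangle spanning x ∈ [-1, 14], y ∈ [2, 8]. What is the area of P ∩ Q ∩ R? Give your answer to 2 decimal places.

The intersection is the polygon with vertices (7.125,4.875), (6.826,4.217), (5.441,5.949), (5.769,6.231).
By the shoelace formula its area is 1.13.

1.13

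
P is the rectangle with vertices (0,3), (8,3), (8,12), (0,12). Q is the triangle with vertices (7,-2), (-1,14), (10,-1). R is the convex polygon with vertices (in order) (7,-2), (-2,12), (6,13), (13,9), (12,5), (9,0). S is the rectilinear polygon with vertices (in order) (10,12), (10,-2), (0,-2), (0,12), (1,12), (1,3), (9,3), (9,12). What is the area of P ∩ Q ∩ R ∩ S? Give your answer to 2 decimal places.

0.81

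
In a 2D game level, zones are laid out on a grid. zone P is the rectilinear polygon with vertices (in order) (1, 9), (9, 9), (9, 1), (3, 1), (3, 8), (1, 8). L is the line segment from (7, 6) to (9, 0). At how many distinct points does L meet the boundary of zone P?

1

The segment meets the boundary at (8.667,1).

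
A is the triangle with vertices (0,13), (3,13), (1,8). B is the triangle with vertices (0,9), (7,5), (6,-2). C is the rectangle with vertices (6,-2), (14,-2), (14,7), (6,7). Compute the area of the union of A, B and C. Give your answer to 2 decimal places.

By inclusion–exclusion:
Individual areas: |A| = 7.5, |B| = 26.5, |C| = 72.
|A∩B| = 0.0506.
|A∩C| = 0.
|B∩C| = 3.7857.
|A∩B∩C| = 0.
|A ∪ B ∪ C| = 106 − 3.8364 + 0 = 102.16.

102.16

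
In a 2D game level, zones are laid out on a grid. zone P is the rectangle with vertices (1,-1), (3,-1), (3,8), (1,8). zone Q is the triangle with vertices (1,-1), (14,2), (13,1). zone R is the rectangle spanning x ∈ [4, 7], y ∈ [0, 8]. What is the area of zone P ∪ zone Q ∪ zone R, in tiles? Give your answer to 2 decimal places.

By inclusion–exclusion:
Individual areas: |zone P| = 18, |zone Q| = 5, |zone R| = 24.
|zone P∩zone Q| = 0.1282.
|zone P∩zone R| = 0 (no overlap).
|zone Q∩zone R| = 0.3205.
|zone P∩zone Q∩zone R| = 0.
|zone P ∪ zone Q ∪ zone R| = 47 − 0.4487 + 0 = 46.55.

46.55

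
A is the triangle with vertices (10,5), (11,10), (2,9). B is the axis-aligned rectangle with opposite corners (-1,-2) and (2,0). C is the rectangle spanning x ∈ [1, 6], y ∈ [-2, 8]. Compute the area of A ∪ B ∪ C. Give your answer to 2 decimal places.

75.00

By inclusion–exclusion:
Individual areas: |A| = 22, |B| = 6, |C| = 50.
|A∩B| = 0.
|A∩C| = 1.
|B∩C|: x∈[1,2], y∈[-2,0] → 1·2 = 2.
|A∩B∩C| = 0.
|A ∪ B ∪ C| = 78 − 3 + 0 = 75.00.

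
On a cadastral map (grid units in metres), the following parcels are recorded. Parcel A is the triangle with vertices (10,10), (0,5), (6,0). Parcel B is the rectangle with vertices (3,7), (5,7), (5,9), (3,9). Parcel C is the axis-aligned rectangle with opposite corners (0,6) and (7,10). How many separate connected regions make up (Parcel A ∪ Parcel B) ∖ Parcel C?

(Parcel A ∪ Parcel B) ∖ Parcel C is a single connected region.

1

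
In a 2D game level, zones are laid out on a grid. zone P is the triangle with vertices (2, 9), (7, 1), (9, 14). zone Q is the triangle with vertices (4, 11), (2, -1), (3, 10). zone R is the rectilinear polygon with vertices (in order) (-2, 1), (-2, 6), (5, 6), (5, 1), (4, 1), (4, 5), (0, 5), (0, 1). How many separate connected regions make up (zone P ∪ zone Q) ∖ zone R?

(zone P ∪ zone Q) ∖ zone R splits into 2 disjoint pieces (area 40.6438, area 1.3636).

2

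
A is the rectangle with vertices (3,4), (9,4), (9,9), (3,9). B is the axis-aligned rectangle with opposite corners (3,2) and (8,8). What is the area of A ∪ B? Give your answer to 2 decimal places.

By inclusion–exclusion:
Individual areas: |A| = 30, |B| = 30.
|A∩B|: x∈[3,8], y∈[4,8] → 5·4 = 20.
|A ∪ B| = 60 − 20 = 40.00.

40.00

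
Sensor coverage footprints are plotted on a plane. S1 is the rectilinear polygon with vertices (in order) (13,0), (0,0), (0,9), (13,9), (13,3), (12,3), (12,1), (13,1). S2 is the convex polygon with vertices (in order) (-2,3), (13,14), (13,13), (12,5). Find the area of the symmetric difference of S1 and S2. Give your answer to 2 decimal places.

86.95

|S1| = 115, |S2| = 62.5, |S1∩S2| = 45.2736.
|S1 △ S2| = |S1| + |S2| − 2·|S1∩S2| = 115 + 62.5 − 90.5472 = 86.95.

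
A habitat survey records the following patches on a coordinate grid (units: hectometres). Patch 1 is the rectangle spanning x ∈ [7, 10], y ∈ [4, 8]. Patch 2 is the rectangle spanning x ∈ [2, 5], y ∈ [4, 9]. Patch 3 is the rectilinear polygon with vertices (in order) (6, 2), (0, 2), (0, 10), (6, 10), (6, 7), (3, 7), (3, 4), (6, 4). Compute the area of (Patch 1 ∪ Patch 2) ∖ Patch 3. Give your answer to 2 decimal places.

18.00

|Patch 1 ∪ Patch 2| = 27.
|(Patch 1 ∪ Patch 2) ∩ Patch 3| = 9.
|(Patch 1 ∪ Patch 2) ∖ Patch 3| = 27 − 9 = 18.00.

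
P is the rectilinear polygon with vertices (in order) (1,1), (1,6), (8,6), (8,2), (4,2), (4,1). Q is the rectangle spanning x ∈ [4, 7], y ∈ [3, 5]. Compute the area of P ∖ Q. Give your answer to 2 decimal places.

|P| = 31, |P∩Q| = 6.
|P ∖ Q| = |P| − |P∩Q| = 31 − 6 = 25.00.

25.00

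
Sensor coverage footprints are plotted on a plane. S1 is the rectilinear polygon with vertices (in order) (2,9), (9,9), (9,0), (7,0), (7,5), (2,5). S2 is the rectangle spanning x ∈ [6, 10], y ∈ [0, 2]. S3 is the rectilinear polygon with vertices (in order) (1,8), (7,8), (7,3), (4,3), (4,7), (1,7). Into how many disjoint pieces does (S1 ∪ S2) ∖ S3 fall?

2

(S1 ∪ S2) ∖ S3 splits into 2 disjoint pieces (area 27, area 4).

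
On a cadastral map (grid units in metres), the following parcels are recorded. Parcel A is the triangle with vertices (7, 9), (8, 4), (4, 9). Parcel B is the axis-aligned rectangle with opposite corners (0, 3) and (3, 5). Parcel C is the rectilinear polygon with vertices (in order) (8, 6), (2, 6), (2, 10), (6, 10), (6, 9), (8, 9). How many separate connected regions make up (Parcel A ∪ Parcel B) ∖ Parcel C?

(Parcel A ∪ Parcel B) ∖ Parcel C splits into 2 disjoint pieces (area 1.2, area 6).

2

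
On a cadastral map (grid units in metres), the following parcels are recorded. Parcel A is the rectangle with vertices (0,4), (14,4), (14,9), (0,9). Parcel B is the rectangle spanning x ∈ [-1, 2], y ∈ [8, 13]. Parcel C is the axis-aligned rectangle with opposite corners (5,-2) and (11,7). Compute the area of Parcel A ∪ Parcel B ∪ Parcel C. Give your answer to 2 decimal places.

119.00

By inclusion–exclusion:
Individual areas: |Parcel A| = 70, |Parcel B| = 15, |Parcel C| = 54.
|Parcel A∩Parcel B|: x∈[0,2], y∈[8,9] → 2·1 = 2.
|Parcel A∩Parcel C|: x∈[5,11], y∈[4,7] → 6·3 = 18.
|Parcel B∩Parcel C| = 0 (no overlap).
|Parcel A∩Parcel B∩Parcel C| = 0.
|Parcel A ∪ Parcel B ∪ Parcel C| = 139 − 20 + 0 = 119.00.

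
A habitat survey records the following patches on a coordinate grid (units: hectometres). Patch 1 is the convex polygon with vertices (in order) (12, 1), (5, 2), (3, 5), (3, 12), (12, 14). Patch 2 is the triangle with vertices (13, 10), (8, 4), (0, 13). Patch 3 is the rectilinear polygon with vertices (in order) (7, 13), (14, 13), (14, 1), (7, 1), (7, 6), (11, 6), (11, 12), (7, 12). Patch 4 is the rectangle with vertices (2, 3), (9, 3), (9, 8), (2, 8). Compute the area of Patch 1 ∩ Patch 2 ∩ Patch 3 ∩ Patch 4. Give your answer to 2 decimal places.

2.84

The intersection is the polygon with vertices (7,5.125), (7,6), (9,6), (9,5.2), (8,4).
By the shoelace formula its area is 2.84.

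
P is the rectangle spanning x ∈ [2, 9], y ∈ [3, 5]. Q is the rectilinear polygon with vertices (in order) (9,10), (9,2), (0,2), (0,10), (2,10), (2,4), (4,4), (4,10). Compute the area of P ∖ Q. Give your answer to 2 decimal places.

|P| = 14, |P∩Q| = 12.
|P ∖ Q| = |P| − |P∩Q| = 14 − 12 = 2.00.

2.00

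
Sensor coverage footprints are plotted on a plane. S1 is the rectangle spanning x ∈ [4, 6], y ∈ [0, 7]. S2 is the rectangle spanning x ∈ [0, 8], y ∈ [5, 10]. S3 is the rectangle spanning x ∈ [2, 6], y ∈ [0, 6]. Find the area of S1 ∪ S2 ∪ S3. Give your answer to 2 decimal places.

60.00

By inclusion–exclusion:
Individual areas: |S1| = 14, |S2| = 40, |S3| = 24.
|S1∩S2|: x∈[4,6], y∈[5,7] → 2·2 = 4.
|S1∩S3|: x∈[4,6], y∈[0,6] → 2·6 = 12.
|S2∩S3|: x∈[2,6], y∈[5,6] → 4·1 = 4.
|S1∩S2∩S3| = 2.
|S1 ∪ S2 ∪ S3| = 78 − 20 + 2 = 60.00.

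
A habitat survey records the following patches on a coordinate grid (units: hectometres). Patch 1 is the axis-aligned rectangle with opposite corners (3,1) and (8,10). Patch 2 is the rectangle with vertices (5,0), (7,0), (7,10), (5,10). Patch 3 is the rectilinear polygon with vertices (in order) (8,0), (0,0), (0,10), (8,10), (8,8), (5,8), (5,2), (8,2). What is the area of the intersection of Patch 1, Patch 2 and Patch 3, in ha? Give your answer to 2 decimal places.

6.00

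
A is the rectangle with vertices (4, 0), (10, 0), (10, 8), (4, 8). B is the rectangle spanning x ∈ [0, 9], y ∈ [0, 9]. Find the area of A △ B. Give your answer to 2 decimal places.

49.00

|A∩B|: x∈[4,9], y∈[0,8] → 5·8 = 40.
|A △ B| = |A| + |B| − 2·|A∩B| = 48 + 81 − 80 = 49.00.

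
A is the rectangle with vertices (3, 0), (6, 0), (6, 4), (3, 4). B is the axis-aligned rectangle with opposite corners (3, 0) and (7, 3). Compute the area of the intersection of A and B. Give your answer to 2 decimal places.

|A∩B|: x∈[3,6], y∈[0,3] → 3·3 = 9.

9.00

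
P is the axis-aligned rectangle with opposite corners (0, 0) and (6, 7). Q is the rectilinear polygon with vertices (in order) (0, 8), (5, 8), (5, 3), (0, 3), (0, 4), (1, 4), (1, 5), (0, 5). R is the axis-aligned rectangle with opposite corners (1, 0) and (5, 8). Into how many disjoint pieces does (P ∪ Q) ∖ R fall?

(P ∪ Q) ∖ R splits into 2 disjoint pieces (area 7, area 8).

2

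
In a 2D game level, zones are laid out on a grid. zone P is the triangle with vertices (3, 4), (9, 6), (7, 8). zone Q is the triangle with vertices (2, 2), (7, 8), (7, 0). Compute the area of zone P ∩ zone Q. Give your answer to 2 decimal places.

The intersection is the polygon with vertices (3.923,4.308), (7,8), (7,5.333).
By the shoelace formula its area is 4.10.

4.10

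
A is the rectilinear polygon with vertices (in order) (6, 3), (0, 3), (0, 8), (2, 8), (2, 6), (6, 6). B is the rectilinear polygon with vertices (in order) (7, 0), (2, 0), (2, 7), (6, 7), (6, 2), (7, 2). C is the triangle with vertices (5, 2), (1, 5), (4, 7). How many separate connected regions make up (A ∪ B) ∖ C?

(A ∪ B) ∖ C is a single connected region.

1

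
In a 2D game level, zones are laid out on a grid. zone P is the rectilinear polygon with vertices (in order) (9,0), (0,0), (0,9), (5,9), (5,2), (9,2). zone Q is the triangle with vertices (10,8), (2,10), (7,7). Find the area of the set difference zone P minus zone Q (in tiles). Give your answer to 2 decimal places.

|zone P| = 53, |zone P∩zone Q| = 0.5333.
|zone P ∖ zone Q| = |zone P| − |zone P∩zone Q| = 53 − 0.5333 = 52.47.

52.47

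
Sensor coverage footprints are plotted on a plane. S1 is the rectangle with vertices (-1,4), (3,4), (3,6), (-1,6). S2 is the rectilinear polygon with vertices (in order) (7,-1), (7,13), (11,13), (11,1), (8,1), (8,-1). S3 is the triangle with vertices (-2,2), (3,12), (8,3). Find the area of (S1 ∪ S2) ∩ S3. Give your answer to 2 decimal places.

|S1 ∪ S2| = 58.
|(S1 ∪ S2) ∩ S3| = 7.95.

7.95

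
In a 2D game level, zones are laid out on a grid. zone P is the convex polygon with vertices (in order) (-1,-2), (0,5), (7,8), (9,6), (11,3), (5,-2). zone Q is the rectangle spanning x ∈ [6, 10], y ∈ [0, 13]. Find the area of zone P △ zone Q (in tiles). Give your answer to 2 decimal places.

|zone P| = 79, |zone Q| = 52, |zone P∩zone Q| = 24.219.
|zone P △ zone Q| = |zone P| + |zone Q| − 2·|zone P∩zone Q| = 79 + 52 − 48.4381 = 82.56.

82.56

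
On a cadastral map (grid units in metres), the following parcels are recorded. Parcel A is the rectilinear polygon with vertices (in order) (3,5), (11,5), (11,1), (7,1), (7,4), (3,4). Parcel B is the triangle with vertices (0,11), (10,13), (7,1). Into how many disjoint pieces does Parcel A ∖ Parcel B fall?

2

Parcel A ∖ Parcel B splits into 2 disjoint pieces (area 1.55, area 14).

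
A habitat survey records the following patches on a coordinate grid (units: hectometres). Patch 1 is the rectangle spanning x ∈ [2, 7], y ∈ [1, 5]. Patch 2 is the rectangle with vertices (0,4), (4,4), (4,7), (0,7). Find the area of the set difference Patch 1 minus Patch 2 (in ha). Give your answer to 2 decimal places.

18.00

|Patch 1∩Patch 2|: x∈[2,4], y∈[4,5] → 2·1 = 2.
|Patch 1| = 20.
|Patch 1 ∖ Patch 2| = |Patch 1| − |Patch 1∩Patch 2| = 20 − 2 = 18.00.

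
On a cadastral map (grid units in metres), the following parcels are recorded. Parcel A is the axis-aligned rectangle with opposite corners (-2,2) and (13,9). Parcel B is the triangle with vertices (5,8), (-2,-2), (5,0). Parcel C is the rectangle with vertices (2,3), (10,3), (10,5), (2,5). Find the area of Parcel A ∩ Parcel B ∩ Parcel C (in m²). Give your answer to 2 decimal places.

The intersection is the polygon with vertices (2.9,5), (5,5), (5,3), (2,3), (2,3.714).
By the shoelace formula its area is 5.42.

5.42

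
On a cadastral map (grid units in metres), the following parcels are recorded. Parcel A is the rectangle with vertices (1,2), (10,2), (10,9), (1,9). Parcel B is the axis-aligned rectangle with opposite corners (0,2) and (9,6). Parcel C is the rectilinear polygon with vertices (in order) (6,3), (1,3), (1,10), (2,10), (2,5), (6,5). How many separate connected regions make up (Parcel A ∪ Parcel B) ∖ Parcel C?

(Parcel A ∪ Parcel B) ∖ Parcel C is a single connected region.

1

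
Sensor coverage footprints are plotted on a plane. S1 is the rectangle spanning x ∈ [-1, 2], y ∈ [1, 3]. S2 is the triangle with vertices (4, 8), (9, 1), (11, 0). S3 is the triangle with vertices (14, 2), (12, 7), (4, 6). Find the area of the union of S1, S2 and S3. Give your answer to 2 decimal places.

31.07

By inclusion–exclusion:
Individual areas: |S1| = 6, |S2| = 4.5, |S3| = 21.
|S1∩S2| = 0.
|S1∩S3| = 0.
|S2∩S3| = 0.4263.
|S1∩S2∩S3| = 0.
|S1 ∪ S2 ∪ S3| = 31.5 − 0.4263 + 0 = 31.07.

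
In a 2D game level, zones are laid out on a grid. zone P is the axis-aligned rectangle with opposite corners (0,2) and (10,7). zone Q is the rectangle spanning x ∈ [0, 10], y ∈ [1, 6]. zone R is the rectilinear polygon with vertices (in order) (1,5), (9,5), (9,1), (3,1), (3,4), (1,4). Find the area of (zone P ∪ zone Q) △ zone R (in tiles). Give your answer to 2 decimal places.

34.00

|zone P ∪ zone Q| = 60.
|(zone P ∪ zone Q) ∩ zone R| = 26.
|(zone P ∪ zone Q) △ zone R| = 60 + 26 − 52 = 34.00.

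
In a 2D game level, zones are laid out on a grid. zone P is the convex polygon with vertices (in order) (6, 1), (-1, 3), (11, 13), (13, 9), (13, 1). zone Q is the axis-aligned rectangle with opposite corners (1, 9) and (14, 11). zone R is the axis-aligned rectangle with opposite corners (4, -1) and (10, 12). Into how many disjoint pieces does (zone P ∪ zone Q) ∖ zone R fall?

3

(zone P ∪ zone Q) ∖ zone R splits into 3 disjoint pieces (area 13.9881, area 6, area 34.6).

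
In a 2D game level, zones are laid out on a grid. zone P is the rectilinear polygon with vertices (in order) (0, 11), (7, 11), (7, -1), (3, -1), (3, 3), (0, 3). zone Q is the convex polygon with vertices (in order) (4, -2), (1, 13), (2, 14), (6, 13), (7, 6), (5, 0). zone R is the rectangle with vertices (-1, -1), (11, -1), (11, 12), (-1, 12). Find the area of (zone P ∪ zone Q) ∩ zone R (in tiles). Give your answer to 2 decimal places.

76.91

|zone P ∪ zone Q| = 84.7357.
|(zone P ∪ zone Q) ∩ zone R| = 76.91.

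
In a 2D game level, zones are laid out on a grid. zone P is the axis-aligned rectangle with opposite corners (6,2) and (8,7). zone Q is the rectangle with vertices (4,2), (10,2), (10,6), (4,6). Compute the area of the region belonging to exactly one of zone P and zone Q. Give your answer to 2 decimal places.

18.00

|zone P∩zone Q|: x∈[6,8], y∈[2,6] → 2·4 = 8.
|zone P △ zone Q| = |zone P| + |zone Q| − 2·|zone P∩zone Q| = 10 + 24 − 16 = 18.00.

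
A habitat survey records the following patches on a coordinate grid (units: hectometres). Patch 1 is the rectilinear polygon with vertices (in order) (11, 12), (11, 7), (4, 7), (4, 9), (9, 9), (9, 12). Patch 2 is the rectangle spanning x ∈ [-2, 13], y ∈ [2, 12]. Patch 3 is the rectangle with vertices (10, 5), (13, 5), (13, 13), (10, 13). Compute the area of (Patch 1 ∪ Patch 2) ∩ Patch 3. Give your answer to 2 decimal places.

21.00

The region (Patch 1 ∪ Patch 2) ∩ Patch 3 is the polygon with vertices (13,12), (13,5), (10,5), (10,12), (11,12).
By the shoelace formula its area is 21.00.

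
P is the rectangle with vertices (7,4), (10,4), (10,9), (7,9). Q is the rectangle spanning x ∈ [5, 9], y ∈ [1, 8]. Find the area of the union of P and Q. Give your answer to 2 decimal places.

35.00

By inclusion–exclusion:
Individual areas: |P| = 15, |Q| = 28.
|P∩Q|: x∈[7,9], y∈[4,8] → 2·4 = 8.
|P ∪ Q| = 43 − 8 = 35.00.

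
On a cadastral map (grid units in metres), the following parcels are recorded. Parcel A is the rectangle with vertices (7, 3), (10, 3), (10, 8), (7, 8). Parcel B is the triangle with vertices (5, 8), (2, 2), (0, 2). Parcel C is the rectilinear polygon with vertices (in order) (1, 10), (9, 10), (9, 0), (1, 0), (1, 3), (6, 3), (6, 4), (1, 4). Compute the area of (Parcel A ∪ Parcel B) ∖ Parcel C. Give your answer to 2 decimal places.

7.08

|Parcel A ∪ Parcel B| = 21.
|(Parcel A ∪ Parcel B) ∩ Parcel C| = 13.9167.
|(Parcel A ∪ Parcel B) ∖ Parcel C| = 21 − 13.9167 = 7.08.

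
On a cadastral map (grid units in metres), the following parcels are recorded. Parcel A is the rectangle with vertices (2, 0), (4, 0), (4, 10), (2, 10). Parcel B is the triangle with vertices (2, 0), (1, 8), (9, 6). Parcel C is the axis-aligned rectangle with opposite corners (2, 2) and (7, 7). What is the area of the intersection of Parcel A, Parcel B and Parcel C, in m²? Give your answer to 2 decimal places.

The intersection is the polygon with vertices (2,7), (4,7), (4,2), (2,2).
By the shoelace formula its area is 10.00.

10.00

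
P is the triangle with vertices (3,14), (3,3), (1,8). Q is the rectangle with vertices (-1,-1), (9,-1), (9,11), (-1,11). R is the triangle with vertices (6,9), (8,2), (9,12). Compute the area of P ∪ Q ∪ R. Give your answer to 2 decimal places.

121.95

By inclusion–exclusion:
Individual areas: |P| = 11, |Q| = 120, |R| = 13.5.
|P∩Q| = 9.5.
|P∩R| = 0.
|Q∩R| = 13.05.
|P∩Q∩R| = 0.
|P ∪ Q ∪ R| = 144.5 − 22.55 + 0 = 121.95.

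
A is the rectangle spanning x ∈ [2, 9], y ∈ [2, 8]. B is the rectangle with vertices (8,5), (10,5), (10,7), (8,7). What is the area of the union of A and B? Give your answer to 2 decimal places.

By inclusion–exclusion:
Individual areas: |A| = 42, |B| = 4.
|A∩B|: x∈[8,9], y∈[5,7] → 1·2 = 2.
|A ∪ B| = 46 − 2 = 44.00.

44.00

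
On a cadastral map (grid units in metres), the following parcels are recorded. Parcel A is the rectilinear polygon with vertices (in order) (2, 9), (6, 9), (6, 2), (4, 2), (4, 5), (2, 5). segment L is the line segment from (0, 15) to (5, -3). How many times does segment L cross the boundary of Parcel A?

2

The segment meets the boundary at (2.778,5), (2,7.8).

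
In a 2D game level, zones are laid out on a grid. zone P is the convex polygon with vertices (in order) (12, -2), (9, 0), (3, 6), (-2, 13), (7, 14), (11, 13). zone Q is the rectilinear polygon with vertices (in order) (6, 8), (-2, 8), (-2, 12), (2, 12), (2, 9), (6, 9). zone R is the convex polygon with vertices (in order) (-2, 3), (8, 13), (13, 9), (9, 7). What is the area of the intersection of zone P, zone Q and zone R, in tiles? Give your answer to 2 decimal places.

The intersection is the polygon with vertices (6,9), (6,8), (3,8), (4,9).
By the shoelace formula its area is 2.50.

2.50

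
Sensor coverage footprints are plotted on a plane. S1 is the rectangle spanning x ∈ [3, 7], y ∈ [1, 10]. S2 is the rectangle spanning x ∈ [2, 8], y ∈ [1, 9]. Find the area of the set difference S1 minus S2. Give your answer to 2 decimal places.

4.00

|S1∩S2|: x∈[3,7], y∈[1,9] → 4·8 = 32.
|S1| = 36.
|S1 ∖ S2| = |S1| − |S1∩S2| = 36 − 32 = 4.00.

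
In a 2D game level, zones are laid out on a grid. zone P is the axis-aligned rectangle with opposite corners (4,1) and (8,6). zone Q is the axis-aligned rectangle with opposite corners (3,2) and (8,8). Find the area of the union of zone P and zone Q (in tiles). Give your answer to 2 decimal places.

34.00

By inclusion–exclusion:
Individual areas: |zone P| = 20, |zone Q| = 30.
|zone P∩zone Q|: x∈[4,8], y∈[2,6] → 4·4 = 16.
|zone P ∪ zone Q| = 50 − 16 = 34.00.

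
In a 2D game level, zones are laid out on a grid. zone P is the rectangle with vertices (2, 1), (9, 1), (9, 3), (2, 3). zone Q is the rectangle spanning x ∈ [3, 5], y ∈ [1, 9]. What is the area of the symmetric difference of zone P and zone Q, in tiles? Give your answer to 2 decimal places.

|zone P∩zone Q|: x∈[3,5], y∈[1,3] → 2·2 = 4.
|zone P △ zone Q| = |zone P| + |zone Q| − 2·|zone P∩zone Q| = 14 + 16 − 8 = 22.00.

22.00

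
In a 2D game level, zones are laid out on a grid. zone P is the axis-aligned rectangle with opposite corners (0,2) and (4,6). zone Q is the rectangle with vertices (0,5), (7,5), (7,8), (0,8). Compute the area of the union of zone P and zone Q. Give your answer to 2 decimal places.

By inclusion–exclusion:
Individual areas: |zone P| = 16, |zone Q| = 21.
|zone P∩zone Q|: x∈[0,4], y∈[5,6] → 4·1 = 4.
|zone P ∪ zone Q| = 37 − 4 = 33.00.

33.00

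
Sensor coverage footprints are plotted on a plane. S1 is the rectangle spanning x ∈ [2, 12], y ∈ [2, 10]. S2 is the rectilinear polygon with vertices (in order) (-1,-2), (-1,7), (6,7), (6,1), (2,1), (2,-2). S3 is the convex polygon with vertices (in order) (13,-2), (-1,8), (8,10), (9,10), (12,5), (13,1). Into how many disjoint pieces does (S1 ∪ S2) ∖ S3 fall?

(S1 ∪ S2) ∖ S3 splits into 3 disjoint pieces (area 4, area 7.5, area 40.5).

3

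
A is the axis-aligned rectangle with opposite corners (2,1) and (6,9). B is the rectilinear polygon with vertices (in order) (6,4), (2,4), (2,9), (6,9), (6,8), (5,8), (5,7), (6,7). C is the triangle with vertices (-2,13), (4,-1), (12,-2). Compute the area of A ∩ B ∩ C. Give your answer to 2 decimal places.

The intersection is the polygon with vertices (2,4), (2,8.714), (6,4.429), (6,4).
By the shoelace formula its area is 10.29.

10.29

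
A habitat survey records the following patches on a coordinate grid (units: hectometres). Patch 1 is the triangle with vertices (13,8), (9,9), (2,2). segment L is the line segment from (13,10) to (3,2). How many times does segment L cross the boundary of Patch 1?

The segment meets the boundary at (5.143,3.714), (11.095,8.476).

2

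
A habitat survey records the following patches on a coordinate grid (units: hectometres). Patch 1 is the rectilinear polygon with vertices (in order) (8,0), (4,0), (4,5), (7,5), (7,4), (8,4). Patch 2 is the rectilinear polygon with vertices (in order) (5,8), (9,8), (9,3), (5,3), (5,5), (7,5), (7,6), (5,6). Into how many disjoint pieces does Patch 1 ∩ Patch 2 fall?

Patch 1 ∩ Patch 2 is a single connected region.

1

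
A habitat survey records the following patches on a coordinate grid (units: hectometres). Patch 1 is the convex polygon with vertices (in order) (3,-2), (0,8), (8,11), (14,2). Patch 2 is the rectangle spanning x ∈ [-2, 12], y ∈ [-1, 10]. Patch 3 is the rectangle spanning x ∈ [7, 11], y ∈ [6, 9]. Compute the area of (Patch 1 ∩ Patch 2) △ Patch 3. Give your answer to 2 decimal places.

91.25

|Patch 1 ∩ Patch 2| = 99.0811.
|(Patch 1 ∩ Patch 2) ∩ Patch 3| = 9.9167.
|(Patch 1 ∩ Patch 2) △ Patch 3| = 99.0811 + 12 − 19.8333 = 91.25.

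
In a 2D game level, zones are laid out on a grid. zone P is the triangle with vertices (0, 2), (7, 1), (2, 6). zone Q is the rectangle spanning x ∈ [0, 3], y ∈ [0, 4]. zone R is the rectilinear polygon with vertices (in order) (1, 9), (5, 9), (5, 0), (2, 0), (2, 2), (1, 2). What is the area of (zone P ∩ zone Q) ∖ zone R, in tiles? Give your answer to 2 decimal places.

|zone P ∩ zone Q| = 5.6429.
|(zone P ∩ zone Q) ∩ zone R| = 4.3571.
|(zone P ∩ zone Q) ∖ zone R| = 5.6429 − 4.3571 = 1.29.

1.29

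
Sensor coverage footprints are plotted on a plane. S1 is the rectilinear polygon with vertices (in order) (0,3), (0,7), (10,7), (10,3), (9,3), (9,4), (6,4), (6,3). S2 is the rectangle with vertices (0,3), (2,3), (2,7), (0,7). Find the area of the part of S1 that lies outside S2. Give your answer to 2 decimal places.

|S1| = 37, |S1∩S2| = 8.
|S1 ∖ S2| = |S1| − |S1∩S2| = 37 − 8 = 29.00.

29.00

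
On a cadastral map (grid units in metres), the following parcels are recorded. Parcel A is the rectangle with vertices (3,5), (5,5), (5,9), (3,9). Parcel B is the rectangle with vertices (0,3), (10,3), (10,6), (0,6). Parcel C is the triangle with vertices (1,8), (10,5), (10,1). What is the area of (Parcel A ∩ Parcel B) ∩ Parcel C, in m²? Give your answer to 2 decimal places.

The region (Parcel A ∩ Parcel B) ∩ Parcel C is the polygon with vertices (4.857,5), (3.571,6), (5,6), (5,5).
By the shoelace formula its area is 0.79.

0.79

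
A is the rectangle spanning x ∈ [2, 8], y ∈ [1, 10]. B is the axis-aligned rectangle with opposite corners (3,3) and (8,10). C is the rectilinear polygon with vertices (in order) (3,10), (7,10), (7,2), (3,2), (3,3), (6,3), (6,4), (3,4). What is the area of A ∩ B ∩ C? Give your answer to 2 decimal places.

25.00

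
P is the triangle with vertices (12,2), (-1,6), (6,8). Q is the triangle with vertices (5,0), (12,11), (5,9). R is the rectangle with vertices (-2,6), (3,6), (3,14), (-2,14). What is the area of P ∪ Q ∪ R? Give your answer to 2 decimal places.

85.70

By inclusion–exclusion:
Individual areas: |P| = 27, |Q| = 31.5, |R| = 40.
|P∩Q| = 10.516.
|P∩R| = 2.2857.
|Q∩R| = 0.
|P∩Q∩R| = 0.
|P ∪ Q ∪ R| = 98.5 − 12.8018 + 0 = 85.70.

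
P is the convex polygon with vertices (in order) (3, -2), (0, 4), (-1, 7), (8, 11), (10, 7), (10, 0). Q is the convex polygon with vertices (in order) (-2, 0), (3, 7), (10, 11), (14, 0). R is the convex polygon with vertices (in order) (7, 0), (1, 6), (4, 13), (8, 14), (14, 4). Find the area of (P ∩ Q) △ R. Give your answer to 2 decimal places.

72.92

|P ∩ Q| = 70.8007.
|(P ∩ Q) ∩ R| = 51.1925.
|(P ∩ Q) △ R| = 70.8007 + 104.5 − 102.3849 = 72.92.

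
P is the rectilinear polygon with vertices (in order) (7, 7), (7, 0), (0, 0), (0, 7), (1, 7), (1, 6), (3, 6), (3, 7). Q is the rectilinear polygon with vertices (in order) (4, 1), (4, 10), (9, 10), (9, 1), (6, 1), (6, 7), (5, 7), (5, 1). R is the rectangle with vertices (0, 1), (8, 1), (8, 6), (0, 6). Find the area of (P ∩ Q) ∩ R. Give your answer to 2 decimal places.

10.00

|P ∩ Q| = 12.
|(P ∩ Q) ∩ R| = 10.00.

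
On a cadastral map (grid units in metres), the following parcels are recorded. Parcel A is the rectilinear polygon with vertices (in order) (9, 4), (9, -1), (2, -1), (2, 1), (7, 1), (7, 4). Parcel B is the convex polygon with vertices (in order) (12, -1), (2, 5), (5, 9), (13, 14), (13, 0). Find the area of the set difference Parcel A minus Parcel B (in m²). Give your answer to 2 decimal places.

14.80

|Parcel A| = 20, |Parcel A∩Parcel B| = 5.2.
|Parcel A ∖ Parcel B| = |Parcel A| − |Parcel A∩Parcel B| = 20 − 5.2 = 14.80.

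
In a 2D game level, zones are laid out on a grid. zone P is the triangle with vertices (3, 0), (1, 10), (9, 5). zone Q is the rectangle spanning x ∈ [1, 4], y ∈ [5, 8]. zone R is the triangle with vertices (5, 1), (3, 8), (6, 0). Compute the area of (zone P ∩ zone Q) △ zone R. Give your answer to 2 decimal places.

8.64

|zone P ∩ zone Q| = 6.9.
|(zone P ∩ zone Q) ∩ zone R| = 0.381.
|(zone P ∩ zone Q) △ zone R| = 6.9 + 2.5 − 0.7619 = 8.64.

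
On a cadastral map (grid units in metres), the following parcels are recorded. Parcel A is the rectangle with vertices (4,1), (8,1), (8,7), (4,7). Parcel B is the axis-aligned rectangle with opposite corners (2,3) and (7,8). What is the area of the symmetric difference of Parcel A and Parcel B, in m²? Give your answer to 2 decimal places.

25.00

|Parcel A∩Parcel B|: x∈[4,7], y∈[3,7] → 3·4 = 12.
|Parcel A △ Parcel B| = |Parcel A| + |Parcel B| − 2·|Parcel A∩Parcel B| = 24 + 25 − 24 = 25.00.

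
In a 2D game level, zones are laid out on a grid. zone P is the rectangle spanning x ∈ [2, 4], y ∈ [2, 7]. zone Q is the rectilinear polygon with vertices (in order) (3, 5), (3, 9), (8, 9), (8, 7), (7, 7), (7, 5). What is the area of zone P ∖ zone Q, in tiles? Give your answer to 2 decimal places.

|zone P| = 10, |zone P∩zone Q| = 2.
|zone P ∖ zone Q| = |zone P| − |zone P∩zone Q| = 10 − 2 = 8.00.

8.00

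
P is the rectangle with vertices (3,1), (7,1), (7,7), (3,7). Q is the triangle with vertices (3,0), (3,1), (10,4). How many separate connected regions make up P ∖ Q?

2

P ∖ Q splits into 2 disjoint pieces (area 1.4464, area 20.5714).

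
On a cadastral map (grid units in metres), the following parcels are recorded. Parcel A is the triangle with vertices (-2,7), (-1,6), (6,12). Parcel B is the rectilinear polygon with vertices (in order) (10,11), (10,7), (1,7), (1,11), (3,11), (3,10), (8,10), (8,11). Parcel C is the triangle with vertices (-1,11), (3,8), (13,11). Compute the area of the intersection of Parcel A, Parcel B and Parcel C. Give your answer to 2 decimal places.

1.20

The intersection is the polygon with vertices (3,10.125), (3,10), (3.667,10), (2.111,8.667), (1.454,9.159).
By the shoelace formula its area is 1.20.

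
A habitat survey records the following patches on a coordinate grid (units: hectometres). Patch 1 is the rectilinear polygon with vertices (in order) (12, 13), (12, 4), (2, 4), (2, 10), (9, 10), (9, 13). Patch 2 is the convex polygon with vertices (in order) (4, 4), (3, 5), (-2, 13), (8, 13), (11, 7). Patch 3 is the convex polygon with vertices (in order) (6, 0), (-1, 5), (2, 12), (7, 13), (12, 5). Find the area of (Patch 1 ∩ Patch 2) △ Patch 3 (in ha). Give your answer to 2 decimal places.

|Patch 1 ∩ Patch 2| = 39.2.
|(Patch 1 ∩ Patch 2) ∩ Patch 3| = 37.6269.
|(Patch 1 ∩ Patch 2) △ Patch 3| = 39.2 + 100.5 − 75.2539 = 64.45.

64.45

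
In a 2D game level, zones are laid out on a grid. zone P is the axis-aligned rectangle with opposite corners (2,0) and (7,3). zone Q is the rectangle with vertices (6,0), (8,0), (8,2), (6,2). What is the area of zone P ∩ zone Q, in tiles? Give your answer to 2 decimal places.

2.00

|zone P∩zone Q|: x∈[6,7], y∈[0,2] → 1·2 = 2.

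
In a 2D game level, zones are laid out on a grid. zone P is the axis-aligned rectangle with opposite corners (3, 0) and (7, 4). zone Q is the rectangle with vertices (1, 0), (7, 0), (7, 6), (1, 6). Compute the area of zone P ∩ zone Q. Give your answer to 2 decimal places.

|zone P∩zone Q|: x∈[3,7], y∈[0,4] → 4·4 = 16.

16.00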